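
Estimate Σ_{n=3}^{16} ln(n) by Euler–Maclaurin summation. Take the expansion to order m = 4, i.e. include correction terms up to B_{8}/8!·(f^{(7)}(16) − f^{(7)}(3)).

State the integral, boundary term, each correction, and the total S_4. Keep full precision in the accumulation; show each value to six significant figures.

S_4 ≈ 29.9787

The integral term ∫_3^16 ln(x) dx = 28.0656.
Boundary: ½(f(3) + f(16)) = ½(1.09861 + 2.77259) = 1.93560.
So far: 30.0012.
Order-1 term: 1/12 · (0.0625000 − 0.333333) = -0.0225694.
Partial sum through k=1: 29.9786.
Order-2 term: −1/720 · (0.000488281 − 0.0740741) = 0.000102202.
Partial sum through k=2: 29.9787.
Order-3 term: 1/30240 · (2.28882e-05 − 0.0987654) = -3.26530e-06.
Partial sum through k=3: 29.9787.
Order-4 term: −1/1209600 · (2.68221e-06 − 0.329218) = 2.72169e-07.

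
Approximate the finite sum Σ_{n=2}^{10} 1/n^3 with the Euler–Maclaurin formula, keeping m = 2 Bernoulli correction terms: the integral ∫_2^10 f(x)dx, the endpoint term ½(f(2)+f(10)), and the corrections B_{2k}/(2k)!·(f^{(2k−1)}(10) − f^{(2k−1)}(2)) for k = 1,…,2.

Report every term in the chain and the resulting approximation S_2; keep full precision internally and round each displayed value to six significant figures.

S_2 ≈ 0.197298

The integral term ∫_2^10 1/x^3 dx = 0.120000.
Endpoint term: (f(2) + f(10))/2 = (0.125000 + 0.00100000)/2 = 0.0630000.
So far: 0.183000.
Order-1 term: 1/12 · (-0.000300000 − (-0.187500)) = 0.0156000.
Partial sum through k=1: 0.198600.
Order-2 term: −1/720 · (-6.00000e-05 − (-0.937500)) = -0.00130200.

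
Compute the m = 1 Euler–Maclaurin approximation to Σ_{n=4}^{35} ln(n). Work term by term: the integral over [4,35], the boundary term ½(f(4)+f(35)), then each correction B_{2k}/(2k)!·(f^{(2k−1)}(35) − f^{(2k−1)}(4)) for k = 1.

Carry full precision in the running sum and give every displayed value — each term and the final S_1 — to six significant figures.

S_1 ≈ 90.3444

The integral term ∫_4^35 ln(x) dx = 87.8920.
Endpoint term: (f(4) + f(35))/2 = (1.38629 + 3.55535)/2 = 2.47082.
Integral + boundary = 90.3628.
k=1: B_{2}/(2)! × [f^{(1)}(35) − f^{(1)}(4)] = 1/12 × (0.0285714 − 0.250000) = -0.0184524.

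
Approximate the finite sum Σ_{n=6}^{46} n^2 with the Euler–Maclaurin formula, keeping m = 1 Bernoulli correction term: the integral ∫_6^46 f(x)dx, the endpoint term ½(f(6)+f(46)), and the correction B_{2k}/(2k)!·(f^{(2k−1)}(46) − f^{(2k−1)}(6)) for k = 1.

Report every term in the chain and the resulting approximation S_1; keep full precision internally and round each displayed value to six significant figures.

Integral: ∫_6^46 x^2 dx = 32373.3.
Endpoint term: (f(6) + f(46))/2 = (36.0000 + 2116.00)/2 = 1076.00.
Running total after boundary: 33449.3.
Order-1 term: 1/12 · (92.0000 − 12.0000) = 6.66667.

S_1 ≈ 33456.0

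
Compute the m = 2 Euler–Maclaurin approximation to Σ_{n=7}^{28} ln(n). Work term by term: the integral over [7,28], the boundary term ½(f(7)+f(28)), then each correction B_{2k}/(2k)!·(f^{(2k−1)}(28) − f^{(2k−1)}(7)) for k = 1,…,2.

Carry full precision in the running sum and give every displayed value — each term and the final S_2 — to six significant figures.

Integral: ∫_7^28 ln(x) dx = 58.6804.
Boundary: ½(f(7) + f(28)) = ½(1.94591 + 3.33220) = 2.63906.
So far: 61.3194.
k=1: B_{2}/(2)! × [f^{(1)}(28) − f^{(1)}(7)] = 1/12 × (0.0357143 − 0.142857) = -0.00892857.
After k=1: 61.3105.
k=2: B_{4}/(4)! × [f^{(3)}(28) − f^{(3)}(7)] = −1/720 × (9.11079e-05 − 0.00583090) = 7.97194e-06.

S_2 ≈ 61.3105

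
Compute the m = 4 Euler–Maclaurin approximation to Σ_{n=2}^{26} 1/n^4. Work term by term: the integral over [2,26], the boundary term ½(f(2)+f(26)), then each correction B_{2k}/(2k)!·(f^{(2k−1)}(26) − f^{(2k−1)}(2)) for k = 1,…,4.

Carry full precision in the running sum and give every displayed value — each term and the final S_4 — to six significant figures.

S_4 ≈ 0.0822032

The integral term ∫_2^26 1/x^4 dx = 0.0416477.
Boundary: ½(f(2) + f(26)) = ½(0.0625000 + 2.18830e-06) = 0.0312511.
Running total after boundary: 0.0728988.
Correction k=1: B_{2}/2! · (f^{(1)}(26) − f^{(1)}(2)) = 1/12 · (-3.36661e-07 − (-0.125000)) = 0.0104166.
Partial sum through k=1: 0.0833154.
Correction k=2: B_{4}/4! · (f^{(3)}(26) − f^{(3)}(2)) = −1/720 · (-1.49406e-08 − (-0.937500)) = -0.00130208.
Partial sum through k=2: 0.0820134.
Correction k=3: B_{6}/6! · (f^{(5)}(26) − f^{(5)}(2)) = 1/30240 · (-1.23768e-09 − (-13.1250)) = 0.000434028.
Partial sum through k=3: 0.0824474.
Correction k=4: B_{8}/8! · (f^{(7)}(26) − f^{(7)}(2)) = −1/1209600 · (-1.64780e-10 − (-295.312)) = -0.000244141.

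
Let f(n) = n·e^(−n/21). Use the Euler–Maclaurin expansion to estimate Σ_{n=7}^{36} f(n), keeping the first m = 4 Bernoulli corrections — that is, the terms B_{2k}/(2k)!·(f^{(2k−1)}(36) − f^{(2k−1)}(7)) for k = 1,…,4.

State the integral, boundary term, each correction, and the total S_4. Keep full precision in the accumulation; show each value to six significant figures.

∫_7^36 x·e^(−x/21) dx evaluates to 205.750.
Boundary: ½(f(7) + f(36)) = ½(5.01572 + 6.48332) = 5.74952.
Integral + boundary = 211.499.
Correction k=1: B_{2}/2! · (f^{(1)}(36) − f^{(1)}(7)) = 1/12 · (-0.128637 − 0.477688) = -0.0505271.
Running total after k=1: 211.449.
Correction k=2: B_{4}/4! · (f^{(3)}(36) − f^{(3)}(7)) = −1/720 · (0.000525050 − 0.00433277) = 5.28849e-06.
Running total after k=2: 211.449.
Correction k=3: B_{6}/6! · (f^{(5)}(36) − f^{(5)}(7)) = 1/30240 · (3.04262e-06 − 1.71935e-05) = -4.67953e-10.
Running total after k=3: 211.449.
Correction k=4: B_{8}/8! · (f^{(7)}(36) − f^{(7)}(7)) = −1/1209600 · (1.10990e-08 − 5.56965e-08) = 3.68697e-14.

S_4 ≈ 211.449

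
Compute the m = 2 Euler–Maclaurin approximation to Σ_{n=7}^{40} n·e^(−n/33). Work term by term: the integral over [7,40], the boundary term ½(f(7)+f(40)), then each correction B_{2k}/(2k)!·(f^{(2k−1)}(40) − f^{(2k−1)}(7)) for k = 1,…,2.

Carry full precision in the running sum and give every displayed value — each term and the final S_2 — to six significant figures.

S_2 ≈ 359.593

∫_7^40 x·e^(−x/33) dx evaluates to 350.869.
½[f(7) + f(40)] = ½[5.66207 + 11.9026] = 8.78234.
Running total after boundary: 359.651.
Correction k=1: B_{2}/2! · (f^{(1)}(40) − f^{(1)}(7)) = 1/12 · (-0.0631199 − 0.637289) = -0.0583674.
Partial sum through k=1: 359.593.
Correction k=2: B_{4}/4! · (f^{(3)}(40) − f^{(3)}(7)) = −1/720 · (0.000488532 − 0.00207073) = 2.19749e-06.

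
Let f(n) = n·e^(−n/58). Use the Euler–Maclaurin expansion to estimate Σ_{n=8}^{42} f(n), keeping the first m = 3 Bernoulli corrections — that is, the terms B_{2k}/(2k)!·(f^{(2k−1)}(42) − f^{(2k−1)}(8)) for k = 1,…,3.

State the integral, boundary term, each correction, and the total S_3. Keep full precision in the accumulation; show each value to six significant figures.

∫_8^42 x·e^(−x/58) dx evaluates to 523.291.
½[f(8) + f(42)] = ½[6.96927 + 20.3592] = 13.6642.
So far: 536.955.
Correction k=1: B_{2}/2! · (f^{(1)}(42) − f^{(1)}(8)) = 1/12 · (0.133722 − 0.750999) = -0.0514397.
Partial sum through k=1: 536.903.
Correction k=2: B_{4}/4! · (f^{(3)}(42) − f^{(3)}(8)) = −1/720 · (0.000327945 − 0.000741176) = 5.73932e-07.
Partial sum through k=2: 536.903.
Correction k=3: B_{6}/6! · (f^{(5)}(42) − f^{(5)}(8)) = 1/30240 · (1.83157e-07 − 3.74288e-07) = -6.32050e-12.

S_3 ≈ 536.903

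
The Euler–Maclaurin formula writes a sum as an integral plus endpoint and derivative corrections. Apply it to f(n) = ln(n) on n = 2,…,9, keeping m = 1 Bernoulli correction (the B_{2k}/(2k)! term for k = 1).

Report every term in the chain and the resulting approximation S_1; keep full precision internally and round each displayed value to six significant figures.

S_1 ≈ 12.8015

Integral: ∫_2^9 ln(x) dx = 11.3887.
½[f(2) + f(9)] = ½[0.693147 + 2.19722] = 1.44519.
Integral + boundary = 12.8339.
k=1: B_{2}/(2)! × [f^{(1)}(9) − f^{(1)}(2)] = 1/12 × (0.111111 − 0.500000) = -0.0324074.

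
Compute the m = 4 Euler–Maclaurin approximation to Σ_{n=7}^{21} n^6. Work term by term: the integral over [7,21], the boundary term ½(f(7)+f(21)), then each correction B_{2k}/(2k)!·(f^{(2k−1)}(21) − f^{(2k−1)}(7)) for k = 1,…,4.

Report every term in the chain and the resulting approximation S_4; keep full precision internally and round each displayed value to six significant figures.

S_4 ≈ 3.02155e+08

Integral: ∫_7^21 x^6 dx = 2.57181e+08.
Endpoint term: (f(7) + f(21))/2 = (117649 + 8.57661e+07)/2 = 4.29419e+07.
Integral + boundary = 3.00123e+08.
Order-1 term: 1/12 · (2.45046e+07 − 100842) = 2.03365e+06.
After k=1: 3.02156e+08.
Order-2 term: −1/720 · (1.11132e+06 − 41160.0) = -1486.33.
After k=2: 3.02155e+08.
Order-3 term: 1/30240 · (15120.0 − 5040.00) = 0.333333.
After k=3: 3.02155e+08.
Order-4 term: −1/1209600 · (0.00000 − 0.00000) = 0.00000.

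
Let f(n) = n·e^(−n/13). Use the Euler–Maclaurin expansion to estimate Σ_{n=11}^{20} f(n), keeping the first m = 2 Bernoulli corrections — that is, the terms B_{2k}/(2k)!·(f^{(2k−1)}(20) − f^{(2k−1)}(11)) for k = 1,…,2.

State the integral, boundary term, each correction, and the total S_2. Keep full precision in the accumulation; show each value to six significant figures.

S_2 ≈ 46.2481

The integral term ∫_11^20 x·e^(−x/13) dx = 41.7563.
½[f(11) + f(20)] = ½[4.71968 + 4.29422] = 4.50695.
Integral + boundary = 46.2632.
k=1: B_{2}/(2)! × [f^{(1)}(20) − f^{(1)}(11)] = 1/12 × (-0.115614 − 0.0660095) = -0.0151353.
After k=1: 46.2481.
k=2: B_{4}/(4)! × [f^{(3)}(20) − f^{(3)}(11)] = −1/720 × (0.00185686 − 0.00546825) = 5.01582e-06.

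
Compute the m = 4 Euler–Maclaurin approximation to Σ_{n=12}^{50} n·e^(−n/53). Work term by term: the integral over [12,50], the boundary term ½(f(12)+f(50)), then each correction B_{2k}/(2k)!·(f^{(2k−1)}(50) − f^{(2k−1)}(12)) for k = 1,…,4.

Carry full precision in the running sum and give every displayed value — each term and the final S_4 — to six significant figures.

S_4 ≈ 636.258

Integral: ∫_12^50 x·e^(−x/53) dx = 621.791.
½[f(12) + f(50)] = ½[9.56864 + 19.4652] = 14.5169.
Running total after boundary: 636.308.
Order-1 term: 1/12 · (0.0220360 − 0.616847) = -0.0495675.
Running total after k=1: 636.258.
Order-2 term: −1/720 · (0.000285028 − 0.000787334) = 6.97647e-07.
Running total after k=2: 636.258.
Order-3 term: 1/30240 · (2.00146e-07 − 4.82403e-07) = -9.33390e-12.
Running total after k=3: 636.258.
Order-4 term: −1/1209600 · (1.06381e-10 − 2.43687e-10) = 1.13514e-16.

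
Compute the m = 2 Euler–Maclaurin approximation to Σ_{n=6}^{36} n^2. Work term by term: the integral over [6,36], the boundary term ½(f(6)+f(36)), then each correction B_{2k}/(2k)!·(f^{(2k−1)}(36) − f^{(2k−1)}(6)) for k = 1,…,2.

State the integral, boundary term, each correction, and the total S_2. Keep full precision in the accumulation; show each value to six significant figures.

S_2 ≈ 16151.0

Integral: ∫_6^36 x^2 dx = 15480.0.
Boundary: ½(f(6) + f(36)) = ½(36.0000 + 1296.00) = 666.000.
Running total after boundary: 16146.0.
Order-1 term: 1/12 · (72.0000 − 12.0000) = 5.00000.
Partial sum through k=1: 16151.0.
Order-2 term: −1/720 · (0.00000 − 0.00000) = 0.00000.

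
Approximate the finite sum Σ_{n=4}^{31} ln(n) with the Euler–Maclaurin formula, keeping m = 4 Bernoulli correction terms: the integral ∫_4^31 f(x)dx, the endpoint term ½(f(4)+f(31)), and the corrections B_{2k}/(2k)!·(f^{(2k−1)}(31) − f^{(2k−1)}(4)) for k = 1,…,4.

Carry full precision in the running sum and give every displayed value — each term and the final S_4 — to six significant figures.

S_4 ≈ 76.3005

Integral: ∫_4^31 ln(x) dx = 73.9084.
Boundary: ½(f(4) + f(31)) = ½(1.38629 + 3.43399) = 2.41014.
Integral + boundary = 76.3186.
Order-1 term: 1/12 · (0.0322581 − 0.250000) = -0.0181452.
Running total after k=1: 76.3004.
Order-2 term: −1/720 · (6.71344e-05 − 0.0312500) = 4.33095e-05.
Running total after k=2: 76.3005.
Order-3 term: 1/30240 · (8.38306e-07 − 0.0234375) = -7.75022e-07.
Running total after k=3: 76.3005.
Order-4 term: −1/1209600 · (2.61698e-08 − 0.0439453) = 3.63304e-08.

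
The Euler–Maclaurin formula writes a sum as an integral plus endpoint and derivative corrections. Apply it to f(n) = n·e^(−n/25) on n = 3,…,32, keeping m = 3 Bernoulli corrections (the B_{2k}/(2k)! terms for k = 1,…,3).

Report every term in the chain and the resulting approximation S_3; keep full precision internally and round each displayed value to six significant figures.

S_3 ≈ 230.349

The integral term ∫_3^32 x·e^(−x/25) dx = 224.641.
½[f(3) + f(32)] = ½[2.66076 + 8.89719] = 5.77898.
So far: 230.420.
Order-1 term: 1/12 · (-0.0778504 − 0.780490) = -0.0715284.
Partial sum through k=1: 230.349.
Order-2 term: −1/720 · (0.000765159 − 0.00408693) = 4.61357e-06.
Partial sum through k=2: 230.349.
Order-3 term: 1/30240 · (2.64780e-06 − 1.10801e-05) = -2.78846e-10.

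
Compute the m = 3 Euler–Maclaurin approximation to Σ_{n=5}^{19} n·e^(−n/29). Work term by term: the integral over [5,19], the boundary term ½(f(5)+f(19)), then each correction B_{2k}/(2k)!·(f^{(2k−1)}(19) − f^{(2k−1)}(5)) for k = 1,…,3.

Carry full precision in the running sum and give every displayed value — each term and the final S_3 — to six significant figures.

S_3 ≈ 113.904

∫_5^19 x·e^(−x/29) dx evaluates to 106.909.
Endpoint term: (f(5) + f(19))/2 = (4.20815 + 9.86770)/2 = 7.03793.
So far: 113.947.
k=1: B_{2}/(2)! × [f^{(1)}(19) − f^{(1)}(5)] = 1/12 × (0.179087 − 0.696522) = -0.0431196.
Running total after k=1: 113.904.
k=2: B_{4}/(4)! × [f^{(3)}(19) − f^{(3)}(5)] = −1/720 × (0.00144803 − 0.00282971) = 1.91900e-06.
Running total after k=2: 113.904.
k=3: B_{6}/(6)! × [f^{(5)}(19) − f^{(5)}(5)] = 1/30240 × (3.19038e-06 − 5.74460e-06) = -8.44648e-11.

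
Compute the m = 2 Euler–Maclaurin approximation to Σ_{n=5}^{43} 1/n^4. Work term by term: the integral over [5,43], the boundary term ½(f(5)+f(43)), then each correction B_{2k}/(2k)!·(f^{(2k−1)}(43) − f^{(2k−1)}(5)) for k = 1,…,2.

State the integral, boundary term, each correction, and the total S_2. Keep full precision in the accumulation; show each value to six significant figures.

S_2 ≈ 0.00356715

∫_5^43 1/x^4 dx evaluates to 0.00266247.
½[f(5) + f(43)] = ½[0.00160000 + 2.92500e-07] = 0.000800146.
Integral + boundary = 0.00346262.
Order-1 term: 1/12 · (-2.72093e-08 − (-0.00128000)) = 0.000106664.
After k=1: 0.00356928.
Order-2 term: −1/720 · (-4.41471e-10 − (-0.00153600)) = -2.13333e-06.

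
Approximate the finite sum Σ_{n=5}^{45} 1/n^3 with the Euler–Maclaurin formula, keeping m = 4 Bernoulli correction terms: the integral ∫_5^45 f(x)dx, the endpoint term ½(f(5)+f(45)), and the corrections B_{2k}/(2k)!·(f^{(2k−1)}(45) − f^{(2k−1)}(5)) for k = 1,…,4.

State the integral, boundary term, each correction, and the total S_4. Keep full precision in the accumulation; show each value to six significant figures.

∫_5^45 1/x^3 dx evaluates to 0.0197531.
½[f(5) + f(45)] = ½[0.00800000 + 1.09739e-05] = 0.00400549.
So far: 0.0237586.
Correction k=1: B_{2}/2! · (f^{(1)}(45) − f^{(1)}(5)) = 1/12 · (-7.31596e-07 − (-0.00480000)) = 0.000399939.
After k=1: 0.0241585.
Correction k=2: B_{4}/4! · (f^{(3)}(45) − f^{(3)}(5)) = −1/720 · (-7.22564e-09 − (-0.00384000)) = -5.33332e-06.
After k=2: 0.0241532.
Correction k=3: B_{6}/6! · (f^{(5)}(45) − f^{(5)}(5)) = 1/30240 · (-1.49865e-10 − (-0.00645120)) = 2.13333e-07.
After k=3: 0.0241534.
Correction k=4: B_{8}/8! · (f^{(7)}(45) − f^{(7)}(5)) = −1/1209600 · (-5.32854e-12 − (-0.0185795)) = -1.53600e-08.

S_4 ≈ 0.0241534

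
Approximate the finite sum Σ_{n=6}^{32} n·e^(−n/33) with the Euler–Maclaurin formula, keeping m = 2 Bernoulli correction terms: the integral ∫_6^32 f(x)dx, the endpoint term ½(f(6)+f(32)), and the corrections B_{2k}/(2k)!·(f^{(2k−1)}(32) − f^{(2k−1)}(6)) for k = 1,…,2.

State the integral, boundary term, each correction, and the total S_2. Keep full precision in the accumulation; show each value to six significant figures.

S_2 ≈ 268.173

Integral: ∫_6^32 x·e^(−x/33) dx = 259.660.
Endpoint term: (f(6) + f(32))/2 = (5.00252 + 12.1343)/2 = 8.56843.
So far: 268.229.
Order-1 term: 1/12 · (0.0114908 − 0.682161) = -0.0558892.
After k=1: 268.173.
Order-2 term: −1/720 · (0.000706967 − 0.00215764) = 2.01482e-06.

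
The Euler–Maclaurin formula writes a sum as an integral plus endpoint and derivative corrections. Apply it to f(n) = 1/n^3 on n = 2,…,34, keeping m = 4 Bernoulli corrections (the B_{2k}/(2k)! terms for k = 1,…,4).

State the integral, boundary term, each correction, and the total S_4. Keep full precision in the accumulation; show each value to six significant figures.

The integral term ∫_2^34 1/x^3 dx = 0.124567.
Boundary: ½(f(2) + f(34)) = ½(0.125000 + 2.54427e-05) = 0.0625127.
Running total after boundary: 0.187080.
k=1: B_{2}/(2)! × [f^{(1)}(34) − f^{(1)}(2)] = 1/12 × (-2.24494e-06 − (-0.187500)) = 0.0156248.
Running total after k=1: 0.202705.
k=2: B_{4}/(4)! × [f^{(3)}(34) − f^{(3)}(2)] = −1/720 × (-3.88399e-08 − (-0.937500)) = -0.00130208.
Running total after k=2: 0.201403.
k=3: B_{6}/(6)! × [f^{(5)}(34) − f^{(5)}(2)] = 1/30240 × (-1.41114e-09 − (-9.84375)) = 0.000325521.
Running total after k=3: 0.201728.
k=4: B_{8}/(8)! × [f^{(7)}(34) − f^{(7)}(2)] = −1/1209600 × (-8.78909e-11 − (-177.188)) = -0.000146484.

S_4 ≈ 0.201582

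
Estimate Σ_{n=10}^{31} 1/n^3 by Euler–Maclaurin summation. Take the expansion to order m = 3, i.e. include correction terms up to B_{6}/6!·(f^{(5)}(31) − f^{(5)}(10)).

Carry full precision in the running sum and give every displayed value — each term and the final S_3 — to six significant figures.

Integral: ∫_10^31 1/x^3 dx = 0.00447971.
Boundary: ½(f(10) + f(31)) = ½(0.00100000 + 3.35672e-05) = 0.000516784.
So far: 0.00499649.
Order-1 term: 1/12 · (-3.24844e-06 − (-0.000300000)) = 2.47293e-05.
Running total after k=1: 0.00502122.
Order-2 term: −1/720 · (-6.76054e-08 − (-6.00000e-05)) = -8.32394e-08.
Running total after k=2: 0.00502114.
Order-3 term: 1/30240 · (-2.95466e-09 − (-2.52000e-05)) = 8.33236e-10.

S_3 ≈ 0.00502114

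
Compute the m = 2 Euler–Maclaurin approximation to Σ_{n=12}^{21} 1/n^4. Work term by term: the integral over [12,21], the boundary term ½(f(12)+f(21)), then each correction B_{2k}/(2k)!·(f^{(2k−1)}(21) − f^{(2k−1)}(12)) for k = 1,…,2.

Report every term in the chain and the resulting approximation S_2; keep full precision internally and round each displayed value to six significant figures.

∫_12^21 1/x^4 dx evaluates to 0.000156908.
Boundary: ½(f(12) + f(21)) = ½(4.82253e-05 + 5.14189e-06) = 2.66836e-05.
Running total after boundary: 0.000183592.
k=1: B_{2}/(2)! × [f^{(1)}(21) − f^{(1)}(12)] = 1/12 × (-9.79408e-07 − (-1.60751e-05)) = 1.25797e-06.
Partial sum through k=1: 0.000184850.
k=2: B_{4}/(4)! × [f^{(3)}(21) − f^{(3)}(12)] = −1/720 × (-6.66264e-08 − (-3.34898e-06)) = -4.55882e-09.

S_2 ≈ 0.000184845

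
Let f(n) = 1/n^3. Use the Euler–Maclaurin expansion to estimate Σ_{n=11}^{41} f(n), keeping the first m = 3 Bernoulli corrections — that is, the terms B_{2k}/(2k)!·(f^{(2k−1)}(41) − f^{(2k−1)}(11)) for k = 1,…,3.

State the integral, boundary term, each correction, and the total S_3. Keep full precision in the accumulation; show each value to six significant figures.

S_3 ≈ 0.00423464

The integral term ∫_11^41 1/x^3 dx = 0.00383479.
½[f(11) + f(41)] = ½[0.000751315 + 1.45094e-05] = 0.000382912.
Running total after boundary: 0.00421770.
Order-1 term: 1/12 · (-1.06166e-06 − (-0.000204904)) = 1.69869e-05.
Partial sum through k=1: 0.00423469.
Order-2 term: −1/720 · (-1.26313e-08 − (-3.38684e-05)) = -4.70220e-08.
Partial sum through k=2: 0.00423464.
Order-3 term: 1/30240 · (-3.15595e-10 − (-1.17560e-05)) = 3.88746e-10.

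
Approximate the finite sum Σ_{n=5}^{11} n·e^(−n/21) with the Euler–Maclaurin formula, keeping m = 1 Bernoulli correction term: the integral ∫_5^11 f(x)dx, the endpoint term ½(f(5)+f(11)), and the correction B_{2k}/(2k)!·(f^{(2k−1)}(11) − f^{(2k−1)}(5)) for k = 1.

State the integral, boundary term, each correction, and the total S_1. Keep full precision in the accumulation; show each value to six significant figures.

S_1 ≈ 37.5202

∫_5^11 x·e^(−x/21) dx evaluates to 32.3190.
Endpoint term: (f(5) + f(11))/2 = (3.94064 + 6.51486)/2 = 5.22775.
Integral + boundary = 37.5467.
k=1: B_{2}/(2)! × [f^{(1)}(11) − f^{(1)}(5)] = 1/12 × (0.282029 − 0.600478) = -0.0265375.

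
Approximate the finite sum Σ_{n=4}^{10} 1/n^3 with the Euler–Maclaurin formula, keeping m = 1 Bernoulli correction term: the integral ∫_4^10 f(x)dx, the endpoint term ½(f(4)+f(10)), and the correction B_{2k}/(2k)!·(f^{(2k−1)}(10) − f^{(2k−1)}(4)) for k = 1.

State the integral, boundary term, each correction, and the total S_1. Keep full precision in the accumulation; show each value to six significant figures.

S_1 ≈ 0.0355141

The integral term ∫_4^10 1/x^3 dx = 0.0262500.
Endpoint term: (f(4) + f(10))/2 = (0.0156250 + 0.00100000)/2 = 0.00831250.
Integral + boundary = 0.0345625.
k=1: B_{2}/(2)! × [f^{(1)}(10) − f^{(1)}(4)] = 1/12 × (-0.000300000 − (-0.0117188)) = 0.000951563.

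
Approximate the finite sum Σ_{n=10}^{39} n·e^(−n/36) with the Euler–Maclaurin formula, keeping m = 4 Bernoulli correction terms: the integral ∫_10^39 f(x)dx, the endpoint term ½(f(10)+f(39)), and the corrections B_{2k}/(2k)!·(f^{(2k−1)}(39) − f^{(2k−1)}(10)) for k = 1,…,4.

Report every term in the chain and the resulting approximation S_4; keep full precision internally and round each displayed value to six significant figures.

Integral: ∫_10^39 x·e^(−x/36) dx = 340.506.
Boundary: ½(f(10) + f(39)) = ½(7.57465 + 13.2002) = 10.3874.
So far: 350.893.
Order-1 term: 1/12 · (-0.0282055 − 0.547058) = -0.0479386.
Partial sum through k=1: 350.845.
Order-2 term: −1/720 · (0.000500560 − 0.00159104) = 1.51456e-06.
Partial sum through k=2: 350.845.
Order-3 term: 1/30240 · (7.89262e-07 − 2.12961e-06) = -4.43235e-11.
Partial sum through k=3: 350.845.
Order-4 term: −1/1209600 · (9.19976e-10 − 2.33916e-09) = 1.17327e-15.

S_4 ≈ 350.845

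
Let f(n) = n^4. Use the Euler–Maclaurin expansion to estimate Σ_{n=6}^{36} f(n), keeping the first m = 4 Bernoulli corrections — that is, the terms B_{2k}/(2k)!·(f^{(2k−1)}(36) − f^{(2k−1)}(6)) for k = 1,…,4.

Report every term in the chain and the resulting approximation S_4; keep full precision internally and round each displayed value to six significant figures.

S_4 ≈ 1.29476e+07

The integral term ∫_6^36 x^4 dx = 1.20917e+07.
½[f(6) + f(36)] = ½[1296.00 + 1.67962e+06] = 840456.
Integral + boundary = 1.29321e+07.
Correction k=1: B_{2}/2! · (f^{(1)}(36) − f^{(1)}(6)) = 1/12 · (186624 − 864.000) = 15480.0.
Partial sum through k=1: 1.29476e+07.
Correction k=2: B_{4}/4! · (f^{(3)}(36) − f^{(3)}(6)) = −1/720 · (864.000 − 144.000) = -1.00000.
Partial sum through k=2: 1.29476e+07.
Correction k=3: B_{6}/6! · (f^{(5)}(36) − f^{(5)}(6)) = 1/30240 · (0.00000 − 0.00000) = 0.00000.
Partial sum through k=3: 1.29476e+07.
Correction k=4: B_{8}/8! · (f^{(7)}(36) − f^{(7)}(6)) = −1/1209600 · (0.00000 − 0.00000) = 0.00000.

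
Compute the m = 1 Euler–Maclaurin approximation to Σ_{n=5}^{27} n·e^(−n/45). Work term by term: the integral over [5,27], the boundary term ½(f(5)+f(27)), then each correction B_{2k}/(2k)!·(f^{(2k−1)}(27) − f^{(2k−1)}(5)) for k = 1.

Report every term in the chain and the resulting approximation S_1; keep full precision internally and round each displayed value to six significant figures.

The integral term ∫_5^27 x·e^(−x/45) dx = 235.239.
Endpoint term: (f(5) + f(27))/2 = (4.47420 + 14.8179)/2 = 9.64606.
Integral + boundary = 244.885.
Correction k=1: B_{2}/2! · (f^{(1)}(27) − f^{(1)}(5)) = 1/12 · (0.219525 − 0.795413) = -0.0479907.

S_1 ≈ 244.837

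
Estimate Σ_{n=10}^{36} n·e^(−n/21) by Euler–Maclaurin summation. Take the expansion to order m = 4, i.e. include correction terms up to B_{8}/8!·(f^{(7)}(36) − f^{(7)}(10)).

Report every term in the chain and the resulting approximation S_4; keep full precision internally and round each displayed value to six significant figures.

Integral: ∫_10^36 x·e^(−x/21) dx = 188.795.
Boundary: ½(f(10) + f(36)) = ½(6.21145 + 6.48332) = 6.34739.
Integral + boundary = 195.142.
Order-1 term: 1/12 · (-0.128637 − 0.325362) = -0.0378333.
Running total after k=1: 195.105.
Order-2 term: −1/720 · (0.000525050 − 0.00355477) = 4.20794e-06.
Running total after k=2: 195.105.
Order-3 term: 1/30240 · (3.04262e-06 − 1.44484e-05) = -3.77176e-10.
Running total after k=3: 195.105.
Order-4 term: −1/1209600 · (1.10990e-08 − 4.72475e-08) = 2.98847e-14.

S_4 ≈ 195.105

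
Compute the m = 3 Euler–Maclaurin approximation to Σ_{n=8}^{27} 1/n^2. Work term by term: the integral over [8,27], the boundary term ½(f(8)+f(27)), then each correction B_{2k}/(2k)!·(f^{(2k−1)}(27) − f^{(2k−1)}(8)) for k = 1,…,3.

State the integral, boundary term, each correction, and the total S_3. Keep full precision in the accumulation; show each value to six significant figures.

∫_8^27 1/x^2 dx evaluates to 0.0879630.
Endpoint term: (f(8) + f(27))/2 = (0.0156250 + 0.00137174)/2 = 0.00849837.
Running total after boundary: 0.0964613.
k=1: B_{2}/(2)! × [f^{(1)}(27) − f^{(1)}(8)] = 1/12 × (-0.000101611 − (-0.00390625)) = 0.000317053.
Partial sum through k=1: 0.0967784.
k=2: B_{4}/(4)! × [f^{(3)}(27) − f^{(3)}(8)] = −1/720 × (-1.67260e-06 − (-0.000732422)) = -1.01493e-06.
Partial sum through k=2: 0.0967774.
k=3: B_{6}/(6)! × [f^{(5)}(27) − f^{(5)}(8)] = 1/30240 × (-6.88313e-08 − (-0.000343323)) = 1.13510e-08.

S_3 ≈ 0.0967774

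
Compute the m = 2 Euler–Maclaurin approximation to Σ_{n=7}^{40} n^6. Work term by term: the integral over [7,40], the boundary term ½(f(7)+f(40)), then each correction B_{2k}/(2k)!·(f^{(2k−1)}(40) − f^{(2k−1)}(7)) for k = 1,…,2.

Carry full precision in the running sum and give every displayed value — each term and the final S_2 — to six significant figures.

Integral: ∫_7^40 x^6 dx = 2.34056e+10.
Endpoint term: (f(7) + f(40))/2 = (117649 + 4.09600e+09)/2 = 2.04806e+09.
So far: 2.54537e+10.
Correction k=1: B_{2}/2! · (f^{(1)}(40) − f^{(1)}(7)) = 1/12 · (6.14400e+08 − 100842) = 5.11916e+07.
After k=1: 2.55048e+10.
Correction k=2: B_{4}/4! · (f^{(3)}(40) − f^{(3)}(7)) = −1/720 · (7.68000e+06 − 41160.0) = -10609.5.

S_2 ≈ 2.55048e+10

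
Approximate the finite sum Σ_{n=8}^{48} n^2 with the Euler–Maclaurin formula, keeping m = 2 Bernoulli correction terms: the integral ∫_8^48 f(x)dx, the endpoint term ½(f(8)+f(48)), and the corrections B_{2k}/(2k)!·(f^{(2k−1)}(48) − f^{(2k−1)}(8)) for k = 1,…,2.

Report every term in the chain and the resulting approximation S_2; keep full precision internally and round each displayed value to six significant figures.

The integral term ∫_8^48 x^2 dx = 36693.3.
Endpoint term: (f(8) + f(48))/2 = (64.0000 + 2304.00)/2 = 1184.00.
Running total after boundary: 37877.3.
Correction k=1: B_{2}/2! · (f^{(1)}(48) − f^{(1)}(8)) = 1/12 · (96.0000 − 16.0000) = 6.66667.
Partial sum through k=1: 37884.0.
Correction k=2: B_{4}/4! · (f^{(3)}(48) − f^{(3)}(8)) = −1/720 · (0.00000 − 0.00000) = 0.00000.

S_2 ≈ 37884.0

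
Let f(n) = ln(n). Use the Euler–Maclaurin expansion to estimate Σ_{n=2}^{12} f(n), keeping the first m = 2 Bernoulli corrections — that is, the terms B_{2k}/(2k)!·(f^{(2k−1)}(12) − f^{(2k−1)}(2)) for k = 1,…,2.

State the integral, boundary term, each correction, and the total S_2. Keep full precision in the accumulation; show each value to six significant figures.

S_2 ≈ 19.9872

∫_2^12 ln(x) dx evaluates to 18.4326.
Boundary: ½(f(2) + f(12)) = ½(0.693147 + 2.48491) = 1.58903.
So far: 20.0216.
k=1: B_{2}/(2)! × [f^{(1)}(12) − f^{(1)}(2)] = 1/12 × (0.0833333 − 0.500000) = -0.0347222.
Partial sum through k=1: 19.9869.
k=2: B_{4}/(4)! × [f^{(3)}(12) − f^{(3)}(2)] = −1/720 × (0.00115741 − 0.250000) = 0.000345615.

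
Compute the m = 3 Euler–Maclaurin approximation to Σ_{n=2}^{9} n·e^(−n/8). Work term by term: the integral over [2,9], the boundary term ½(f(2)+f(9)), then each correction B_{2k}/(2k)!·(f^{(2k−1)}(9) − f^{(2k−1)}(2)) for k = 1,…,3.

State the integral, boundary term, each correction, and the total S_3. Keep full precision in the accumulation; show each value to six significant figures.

S_3 ≈ 20.3390

Integral: ∫_2^9 x·e^(−x/8) dx = 18.1513.
Endpoint term: (f(2) + f(9))/2 = (1.55760 + 2.92187)/2 = 2.23974.
So far: 20.3911.
k=1: B_{2}/(2)! × [f^{(1)}(9) − f^{(1)}(2)] = 1/12 × (-0.0405816 − 0.584101) = -0.0520568.
Partial sum through k=1: 20.3390.
k=2: B_{4}/(4)! × [f^{(3)}(9) − f^{(3)}(2)] = −1/720 × (0.00951130 − 0.0334641) = 3.32678e-05.
Partial sum through k=2: 20.3390.
k=3: B_{6}/(6)! × [f^{(5)}(9) − f^{(5)}(2)] = 1/30240 × (0.000307136 − 0.000903150) = -1.97095e-08.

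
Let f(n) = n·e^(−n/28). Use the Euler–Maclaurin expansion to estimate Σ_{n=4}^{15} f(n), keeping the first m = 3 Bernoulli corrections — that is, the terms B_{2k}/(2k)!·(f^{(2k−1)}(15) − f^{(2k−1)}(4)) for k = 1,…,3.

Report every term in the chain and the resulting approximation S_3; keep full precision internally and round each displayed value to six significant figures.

Integral: ∫_4^15 x·e^(−x/28) dx = 72.0803.
Boundary: ½(f(4) + f(15)) = ½(3.46751 + 8.77877) = 6.12314.
Running total after boundary: 78.2034.
Correction k=1: B_{2}/2! · (f^{(1)}(15) − f^{(1)}(4)) = 1/12 · (0.271724 − 0.743038) = -0.0392762.
Running total after k=1: 78.1641.
Correction k=2: B_{4}/4! · (f^{(3)}(15) − f^{(3)}(4)) = −1/720 · (0.00183957 − 0.00315918) = 1.83278e-06.
Running total after k=2: 78.1641.
Correction k=3: B_{6}/6! · (f^{(5)}(15) − f^{(5)}(4)) = 1/30240 · (4.25072e-06 − 6.85025e-06) = -8.59636e-11.

S_3 ≈ 78.1641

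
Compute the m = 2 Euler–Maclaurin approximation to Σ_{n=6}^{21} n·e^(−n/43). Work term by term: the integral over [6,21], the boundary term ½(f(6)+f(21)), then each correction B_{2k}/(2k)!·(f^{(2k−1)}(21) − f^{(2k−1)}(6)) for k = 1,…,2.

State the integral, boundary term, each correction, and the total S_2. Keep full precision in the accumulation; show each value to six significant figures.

The integral term ∫_6^21 x·e^(−x/43) dx = 143.895.
½[f(6) + f(21)] = ½[5.21858 + 12.8861] = 9.05235.
So far: 152.948.
Correction k=1: B_{2}/2! · (f^{(1)}(21) − f^{(1)}(6)) = 1/12 · (0.313947 − 0.748400) = -0.0362044.
Partial sum through k=1: 152.911.
Correction k=2: B_{4}/4! · (f^{(3)}(21) − f^{(3)}(6)) = −1/720 · (0.000833530 − 0.00134555) = 7.11142e-07.

S_2 ≈ 152.911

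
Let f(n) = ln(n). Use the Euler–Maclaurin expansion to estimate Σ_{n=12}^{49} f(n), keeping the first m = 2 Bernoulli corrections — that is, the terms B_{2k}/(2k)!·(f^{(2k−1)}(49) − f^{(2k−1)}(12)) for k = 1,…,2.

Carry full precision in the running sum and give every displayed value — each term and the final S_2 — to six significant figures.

S_2 ≈ 127.063

∫_12^49 ln(x) dx evaluates to 123.880.
Boundary: ½(f(12) + f(49)) = ½(2.48491 + 3.89182) = 3.18836.
Integral + boundary = 127.069.
Order-1 term: 1/12 · (0.0204082 − 0.0833333) = -0.00524376.
Partial sum through k=1: 127.063.
Order-2 term: −1/720 · (1.69997e-05 − 0.00115741) = 1.58390e-06.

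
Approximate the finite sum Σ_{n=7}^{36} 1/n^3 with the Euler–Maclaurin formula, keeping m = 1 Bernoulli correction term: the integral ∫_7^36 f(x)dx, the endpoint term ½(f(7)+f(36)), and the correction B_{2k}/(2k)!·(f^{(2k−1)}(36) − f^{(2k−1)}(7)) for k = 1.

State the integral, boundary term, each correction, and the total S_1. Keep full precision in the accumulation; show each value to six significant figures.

S_1 ≈ 0.0113907

∫_7^36 1/x^3 dx evaluates to 0.00981828.
½[f(7) + f(36)] = ½[0.00291545 + 2.14335e-05] = 0.00146844.
So far: 0.0112867.
k=1: B_{2}/(2)! × [f^{(1)}(36) − f^{(1)}(7)] = 1/12 × (-1.78612e-06 − (-0.00124948)) = 0.000103974.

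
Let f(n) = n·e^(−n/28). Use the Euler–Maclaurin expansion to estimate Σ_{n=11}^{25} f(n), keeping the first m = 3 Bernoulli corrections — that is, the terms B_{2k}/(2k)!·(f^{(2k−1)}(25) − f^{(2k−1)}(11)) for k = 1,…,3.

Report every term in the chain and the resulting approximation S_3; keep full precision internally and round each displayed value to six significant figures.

Integral: ∫_11^25 x·e^(−x/28) dx = 129.562.
Endpoint term: (f(11) + f(25))/2 = (7.42638 + 10.2371)/2 = 8.83174.
Running total after boundary: 138.394.
k=1: B_{2}/(2)! × [f^{(1)}(25) − f^{(1)}(11)] = 1/12 × (0.0438733 − 0.409897) = -0.0305020.
Partial sum through k=1: 138.364.
k=2: B_{4}/(4)! × [f^{(3)}(25) − f^{(3)}(11)] = −1/720 × (0.00110056 − 0.00224509) = 1.58962e-06.
Partial sum through k=2: 138.364.
k=3: B_{6}/(6)! × [f^{(5)}(25) − f^{(5)}(11)] = 1/30240 × (2.73618e-06 − 5.06039e-06) = -7.68587e-11.

S_3 ≈ 138.364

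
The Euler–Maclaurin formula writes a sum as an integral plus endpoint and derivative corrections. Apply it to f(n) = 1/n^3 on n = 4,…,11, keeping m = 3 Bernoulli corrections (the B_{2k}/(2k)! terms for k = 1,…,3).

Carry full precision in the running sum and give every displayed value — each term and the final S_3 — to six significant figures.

∫_4^11 1/x^3 dx evaluates to 0.0271178.
Boundary: ½(f(4) + f(11)) = ½(0.0156250 + 0.000751315) = 0.00818816.
Integral + boundary = 0.0353059.
Correction k=1: B_{2}/2! · (f^{(1)}(11) − f^{(1)}(4)) = 1/12 · (-0.000204904 − (-0.0117188)) = 0.000959487.
After k=1: 0.0362654.
Correction k=2: B_{4}/4! · (f^{(3)}(11) − f^{(3)}(4)) = −1/720 · (-3.38684e-05 − (-0.0146484)) = -2.02980e-05.
After k=2: 0.0362451.
Correction k=3: B_{6}/6! · (f^{(5)}(11) − f^{(5)}(4)) = 1/30240 · (-1.17560e-05 − (-0.0384521)) = 1.27118e-06.

S_3 ≈ 0.0362464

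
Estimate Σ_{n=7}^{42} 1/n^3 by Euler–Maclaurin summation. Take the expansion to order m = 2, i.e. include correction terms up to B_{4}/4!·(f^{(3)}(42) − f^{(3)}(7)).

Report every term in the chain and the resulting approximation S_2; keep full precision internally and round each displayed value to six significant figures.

S_2 ≈ 0.0114884

∫_7^42 1/x^3 dx evaluates to 0.00992063.
Endpoint term: (f(7) + f(42))/2 = (0.00291545 + 1.34975e-05)/2 = 0.00146447.
Running total after boundary: 0.0113851.
Correction k=1: B_{2}/2! · (f^{(1)}(42) − f^{(1)}(7)) = 1/12 · (-9.64104e-07 − (-0.00124948)) = 0.000104043.
Partial sum through k=1: 0.0114892.
Correction k=2: B_{4}/4! · (f^{(3)}(42) − f^{(3)}(7)) = −1/720 · (-1.09309e-08 − (-0.000509992)) = -7.08306e-07.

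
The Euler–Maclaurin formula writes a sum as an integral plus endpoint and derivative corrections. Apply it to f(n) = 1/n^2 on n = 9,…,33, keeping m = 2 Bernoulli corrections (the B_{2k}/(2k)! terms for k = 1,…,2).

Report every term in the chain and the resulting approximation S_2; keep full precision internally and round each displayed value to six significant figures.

The integral term ∫_9^33 1/x^2 dx = 0.0808081.
½[f(9) + f(33)] = ½[0.0123457 + 0.000918274] = 0.00663198.
Running total after boundary: 0.0874401.
Correction k=1: B_{2}/2! · (f^{(1)}(33) − f^{(1)}(9)) = 1/12 · (-5.56529e-05 − (-0.00274348)) = 0.000223986.
Partial sum through k=1: 0.0876640.
Correction k=2: B_{4}/4! · (f^{(3)}(33) − f^{(3)}(9)) = −1/720 · (-6.13256e-07 − (-0.000406442)) = -5.63651e-07.

S_2 ≈ 0.0876635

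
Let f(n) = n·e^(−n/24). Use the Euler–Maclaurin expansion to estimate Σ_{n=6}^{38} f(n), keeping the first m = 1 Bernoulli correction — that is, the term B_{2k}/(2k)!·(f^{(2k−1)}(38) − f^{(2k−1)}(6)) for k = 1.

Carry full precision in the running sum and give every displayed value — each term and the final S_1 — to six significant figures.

S_1 ≈ 261.444

The integral term ∫_6^38 x·e^(−x/24) dx = 255.266.
Endpoint term: (f(6) + f(38))/2 = (4.67280 + 7.80101)/2 = 6.23691.
Integral + boundary = 261.502.
k=1: B_{2}/(2)! × [f^{(1)}(38) − f^{(1)}(6)] = 1/12 × (-0.119752 − 0.584101) = -0.0586544.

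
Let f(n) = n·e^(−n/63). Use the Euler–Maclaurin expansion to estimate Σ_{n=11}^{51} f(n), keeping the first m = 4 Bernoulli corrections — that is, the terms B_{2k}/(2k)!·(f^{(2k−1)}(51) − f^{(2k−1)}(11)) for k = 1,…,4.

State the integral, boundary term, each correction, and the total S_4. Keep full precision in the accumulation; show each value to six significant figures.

S_4 ≈ 734.527

Integral: ∫_11^51 x·e^(−x/63) dx = 718.610.
Boundary: ½(f(11) + f(51)) = ½(9.23769 + 22.6986) = 15.9681.
So far: 734.578.
k=1: B_{2}/(2)! × [f^{(1)}(51) − f^{(1)}(11)] = 1/12 × (0.0847752 − 0.693160) = -0.0506987.
Running total after k=1: 734.527.
k=2: B_{4}/(4)! × [f^{(3)}(51) − f^{(3)}(11)] = −1/720 × (0.000245632 − 0.000597818) = 4.89147e-07.
Running total after k=2: 734.527.
k=3: B_{6}/(6)! × [f^{(5)}(51) − f^{(5)}(11)] = 1/30240 × (1.18394e-07 − 2.57242e-07) = -4.59153e-12.
Running total after k=3: 734.527.
k=4: B_{8}/(8)! × [f^{(7)}(51) − f^{(7)}(11)] = −1/1209600 × (4.40665e-11 − 9.16759e-11) = 3.93596e-17.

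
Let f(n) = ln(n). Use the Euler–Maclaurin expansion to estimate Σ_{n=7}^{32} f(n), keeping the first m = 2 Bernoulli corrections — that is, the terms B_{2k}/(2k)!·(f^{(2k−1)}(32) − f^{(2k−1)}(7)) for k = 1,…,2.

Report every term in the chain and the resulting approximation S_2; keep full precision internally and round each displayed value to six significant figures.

The integral term ∫_7^32 ln(x) dx = 72.2822.
½[f(7) + f(32)] = ½[1.94591 + 3.46574] = 2.70582.
So far: 74.9880.
k=1: B_{2}/(2)! × [f^{(1)}(32) − f^{(1)}(7)] = 1/12 × (0.0312500 − 0.142857) = -0.00930060.
Running total after k=1: 74.9787.
k=2: B_{4}/(4)! × [f^{(3)}(32) − f^{(3)}(7)] = −1/720 × (6.10352e-05 − 0.00583090) = 8.01371e-06.

S_2 ≈ 74.9787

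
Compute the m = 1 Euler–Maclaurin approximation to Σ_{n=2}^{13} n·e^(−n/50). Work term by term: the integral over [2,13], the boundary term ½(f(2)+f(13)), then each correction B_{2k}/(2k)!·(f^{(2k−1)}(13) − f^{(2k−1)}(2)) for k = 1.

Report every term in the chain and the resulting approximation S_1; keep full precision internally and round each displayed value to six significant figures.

The integral term ∫_2^13 x·e^(−x/50) dx = 69.2400.
½[f(2) + f(13)] = ½[1.92158 + 10.0237] = 5.97262.
So far: 75.2127.
k=1: B_{2}/(2)! × [f^{(1)}(13) − f^{(1)}(2)] = 1/12 × (0.570578 − 0.922358) = -0.0293150.

S_1 ≈ 75.1834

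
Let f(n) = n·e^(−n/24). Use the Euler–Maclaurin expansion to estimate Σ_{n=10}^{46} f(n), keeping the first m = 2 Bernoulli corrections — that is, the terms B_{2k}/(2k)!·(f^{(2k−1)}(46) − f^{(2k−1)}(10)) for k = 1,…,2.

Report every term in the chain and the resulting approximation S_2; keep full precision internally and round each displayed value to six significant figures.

S_2 ≈ 297.454

The integral term ∫_10^46 x·e^(−x/24) dx = 290.818.
½[f(10) + f(46)] = ½[6.59241 + 6.76644] = 6.67942.
Integral + boundary = 297.498.
Order-1 term: 1/12 · (-0.134838 − 0.384557) = -0.0432830.
After k=1: 297.454.
Order-2 term: −1/720 · (0.000276657 − 0.00295666) = 3.72223e-06.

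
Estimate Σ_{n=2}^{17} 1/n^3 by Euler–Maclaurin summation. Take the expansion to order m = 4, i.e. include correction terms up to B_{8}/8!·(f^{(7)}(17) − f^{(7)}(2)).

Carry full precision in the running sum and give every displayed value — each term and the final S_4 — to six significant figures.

Integral: ∫_2^17 1/x^3 dx = 0.123270.
Endpoint term: (f(2) + f(17))/2 = (0.125000 + 0.000203542)/2 = 0.0626018.
Running total after boundary: 0.185872.
Correction k=1: B_{2}/2! · (f^{(1)}(17) − f^{(1)}(2)) = 1/12 · (-3.59191e-05 − (-0.187500)) = 0.0156220.
After k=1: 0.201494.
Correction k=2: B_{4}/4! · (f^{(3)}(17) − f^{(3)}(2)) = −1/720 · (-2.48575e-06 − (-0.937500)) = -0.00130208.
After k=2: 0.200192.
Correction k=3: B_{6}/6! · (f^{(5)}(17) − f^{(5)}(2)) = 1/30240 · (-3.61251e-07 − (-9.84375)) = 0.000325521.
After k=3: 0.200517.
Correction k=4: B_{8}/8! · (f^{(7)}(17) − f^{(7)}(2)) = −1/1209600 · (-9.00003e-08 − (-177.188)) = -0.000146484.

S_4 ≈ 0.200371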